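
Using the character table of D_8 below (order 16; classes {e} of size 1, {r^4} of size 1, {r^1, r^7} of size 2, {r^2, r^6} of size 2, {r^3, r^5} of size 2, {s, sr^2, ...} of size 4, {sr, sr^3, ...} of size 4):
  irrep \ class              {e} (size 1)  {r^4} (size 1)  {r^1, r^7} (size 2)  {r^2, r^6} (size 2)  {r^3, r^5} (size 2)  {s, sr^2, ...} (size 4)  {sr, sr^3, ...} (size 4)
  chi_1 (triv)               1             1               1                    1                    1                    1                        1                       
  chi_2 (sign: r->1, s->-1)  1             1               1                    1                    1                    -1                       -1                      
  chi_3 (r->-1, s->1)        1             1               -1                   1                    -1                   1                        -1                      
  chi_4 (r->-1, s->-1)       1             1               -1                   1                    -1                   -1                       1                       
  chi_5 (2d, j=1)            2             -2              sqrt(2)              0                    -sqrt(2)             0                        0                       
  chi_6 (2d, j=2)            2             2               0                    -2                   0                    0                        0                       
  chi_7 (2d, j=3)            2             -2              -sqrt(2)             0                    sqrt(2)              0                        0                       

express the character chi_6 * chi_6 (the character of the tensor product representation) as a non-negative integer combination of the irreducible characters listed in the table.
chi_6 tensor chi_6 = chi_1 + chi_2 + chi_3 + chi_4 (all other irreducibles have multiplicity 0).

The character of a tensor product is the pointwise product (chi_6 * chi_6)(C) = chi_6(C) * chi_6(C):
  {e}: (2)*(2), {r^4}: (2)*(2), {r^1, r^7}: (0)*(0), {r^2, r^6}: (-2)*(-2), {r^3, r^5}: (0)*(0), {s, sr^2, ...}: (0)*(0), {sr, sr^3, ...}: (0)*(0)
so (chi_6 * chi_6) takes values
  {e} -> 4, {r^4} -> 4, {r^1, r^7} -> 0, {r^2, r^6} -> 4, {r^3, r^5} -> 0, {s, sr^2, ...} -> 0, {sr, sr^3, ...} -> 0.
Now take the inner product of this character with each irreducible chi from the table, <chi_6*chi_6, chi> = (1/16) sum_C |C| (chi_6*chi_6)(C) conj(chi(C)):
  <chi_6*chi_6, chi_1> = (1/16)[1*(4)*conj(1) + 1*(4)*conj(1) + 2*(0)*conj(1) + 2*(4)*conj(1) + 2*(0)*conj(1) + 4*(0)*conj(1) + 4*(0)*conj(1)]
      = (1/16)[(4) + (4) + (0) + (8) + (0) + (0) + (0)] = 16/16 = 1
  <chi_6*chi_6, chi_2> = (1/16)[1*(4)*conj(1) + 1*(4)*conj(1) + 2*(0)*conj(1) + 2*(4)*conj(1) + 2*(0)*conj(1) + 4*(0)*conj(-1) + 4*(0)*conj(-1)]
      = (1/16)[(4) + (4) + (0) + (8) + (0) + (0) + (0)] = 16/16 = 1
  <chi_6*chi_6, chi_3> = (1/16)[1*(4)*conj(1) + 1*(4)*conj(1) + 2*(0)*conj(-1) + 2*(4)*conj(1) + 2*(0)*conj(-1) + 4*(0)*conj(1) + 4*(0)*conj(-1)]
      = (1/16)[(4) + (4) + (0) + (8) + (0) + (0) + (0)] = 16/16 = 1
  <chi_6*chi_6, chi_4> = (1/16)[1*(4)*conj(1) + 1*(4)*conj(1) + 2*(0)*conj(-1) + 2*(4)*conj(1) + 2*(0)*conj(-1) + 4*(0)*conj(-1) + 4*(0)*conj(1)]
      = (1/16)[(4) + (4) + (0) + (8) + (0) + (0) + (0)] = 16/16 = 1
  <chi_6*chi_6, chi_5> = (1/16)[1*(4)*conj(2) + 1*(4)*conj(-2) + 2*(0)*conj(sqrt(2)) + 2*(4)*conj(0) + 2*(0)*conj(-sqrt(2)) + 4*(0)*conj(0) + 4*(0)*conj(0)]
      = (1/16)[(8) + (-8) + (0) + (0) + (0) + (0) + (0)] = 0/16 = 0
  <chi_6*chi_6, chi_6> = (1/16)[1*(4)*conj(2) + 1*(4)*conj(2) + 2*(0)*conj(0) + 2*(4)*conj(-2) + 2*(0)*conj(0) + 4*(0)*conj(0) + 4*(0)*conj(0)]
      = (1/16)[(8) + (8) + (0) + (-16) + (0) + (0) + (0)] = 0/16 = 0
  <chi_6*chi_6, chi_7> = (1/16)[1*(4)*conj(2) + 1*(4)*conj(-2) + 2*(0)*conj(-sqrt(2)) + 2*(4)*conj(0) + 2*(0)*conj(sqrt(2)) + 4*(0)*conj(0) + 4*(0)*conj(0)]
      = (1/16)[(8) + (-8) + (0) + (0) + (0) + (0) + (0)] = 0/16 = 0
Hence the multiplicities are chi_1: 1, chi_2: 1, chi_3: 1, chi_4: 1. Dimension check: dim(chi_6)*dim(chi_6) = 2*2 = 4 and sum (mult * dim) = 1*1 + 1*1 + 1*1 + 1*1 = 4.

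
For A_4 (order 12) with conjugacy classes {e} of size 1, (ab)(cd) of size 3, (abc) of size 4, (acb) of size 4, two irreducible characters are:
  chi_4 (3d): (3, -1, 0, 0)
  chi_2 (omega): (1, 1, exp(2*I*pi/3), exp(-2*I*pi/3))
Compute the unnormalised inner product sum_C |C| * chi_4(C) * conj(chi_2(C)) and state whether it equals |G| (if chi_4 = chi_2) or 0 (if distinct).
Sum = 0; so <chi_4, chi_2> = 0 (distinct irreducibles are orthogonal).

Proof sketch: Compute term by term over conjugacy classes (|C| * chi_4(C) * conj(chi_2(C))):
  1*(3)*conj(1) + 3*(-1)*conj(1) + 4*(0)*conj(exp(2*I*pi/3)) + 4*(0)*conj(exp(-2*I*pi/3))
  = (3) + (-3) + (0) + (0)
  = 0.
(Exp terms are combined using exp(i*s)*conj(exp(i*t)) = exp(i*(s-t)), and sums of them are collapsed using the identity that for every m > 1 the m distinct m-th roots of unity sum to 0, e.g. 1 + exp(2*I*pi/3) + exp(-2*I*pi/3) = 0.)
Dividing by |G| = 12 gives 0/12 = 0, matching the row-orthogonality relation <chi_4, chi_2> = [chi_4 = chi_2].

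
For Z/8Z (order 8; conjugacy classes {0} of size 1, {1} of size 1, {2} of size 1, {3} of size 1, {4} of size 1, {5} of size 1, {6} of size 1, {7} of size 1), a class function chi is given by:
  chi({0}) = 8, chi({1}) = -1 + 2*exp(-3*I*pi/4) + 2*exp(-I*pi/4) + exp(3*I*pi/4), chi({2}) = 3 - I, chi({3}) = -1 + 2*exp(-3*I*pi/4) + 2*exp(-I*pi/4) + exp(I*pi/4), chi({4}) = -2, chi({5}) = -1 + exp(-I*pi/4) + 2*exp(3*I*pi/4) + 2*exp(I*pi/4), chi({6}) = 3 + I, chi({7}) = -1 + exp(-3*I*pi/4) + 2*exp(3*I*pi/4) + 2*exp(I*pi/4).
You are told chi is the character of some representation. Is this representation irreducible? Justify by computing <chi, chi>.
Not irreducible (reducible): <chi, chi> = 14 > 1.

Working: <chi, chi> = (1/|G|) sum_C |C| * |chi(C)|^2 = (1/8)[1*|8|^2 + 1*|-1 + 2*exp(-3*I*pi/4) + 2*exp(-I*pi/4) + exp(3*I*pi/4)|^2 + 1*|3 - I|^2 + 1*|-1 + 2*exp(-3*I*pi/4) + 2*exp(-I*pi/4) + exp(I*pi/4)|^2 + 1*|-2|^2 + 1*|-1 + exp(-I*pi/4) + 2*exp(3*I*pi/4) + 2*exp(I*pi/4)|^2 + 1*|3 + I|^2 + 1*|-1 + exp(-3*I*pi/4) + 2*exp(3*I*pi/4) + 2*exp(I*pi/4)|^2]
  = (1/8)[(64) + (6 - 3*exp(3*I*pi/4) - 2*exp(I*pi/4) - 2*exp(-I*pi/4) - 3*exp(-3*I*pi/4)) + (10) + (6 - 3*exp(I*pi/4) - 2*exp(3*I*pi/4) - 2*exp(-3*I*pi/4) - 3*exp(-I*pi/4)) + (4) + (6 - 3*exp(I*pi/4) - 2*exp(3*I*pi/4) - 2*exp(-3*I*pi/4) - 3*exp(-I*pi/4)) + (10) + (6 - 3*exp(3*I*pi/4) - 2*exp(I*pi/4) - 2*exp(-I*pi/4) - 3*exp(-3*I*pi/4))] = 112/8 = 14.
(Exp terms are combined using exp(i*s)*conj(exp(i*t)) = exp(i*(s-t)), and sums of them are collapsed using the identity that for every m > 1 the m distinct m-th roots of unity sum to 0, e.g. 1 + exp(2*I*pi/3) + exp(-2*I*pi/3) = 0.)
A character is irreducible iff <chi, chi> = 1, so this representation is reducible.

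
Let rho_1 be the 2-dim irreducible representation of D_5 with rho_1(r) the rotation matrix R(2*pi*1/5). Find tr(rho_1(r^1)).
chi_{rho_1}(r^1) = 2*cos(2*pi*1*1/5) = -1/2 + sqrt(5)/2

Argument: rho_1(r^1) is rotation by angle 2*pi*1*1/5, whose trace is 2*cos(2*pi*1*1/5) = -1/2 + sqrt(5)/2.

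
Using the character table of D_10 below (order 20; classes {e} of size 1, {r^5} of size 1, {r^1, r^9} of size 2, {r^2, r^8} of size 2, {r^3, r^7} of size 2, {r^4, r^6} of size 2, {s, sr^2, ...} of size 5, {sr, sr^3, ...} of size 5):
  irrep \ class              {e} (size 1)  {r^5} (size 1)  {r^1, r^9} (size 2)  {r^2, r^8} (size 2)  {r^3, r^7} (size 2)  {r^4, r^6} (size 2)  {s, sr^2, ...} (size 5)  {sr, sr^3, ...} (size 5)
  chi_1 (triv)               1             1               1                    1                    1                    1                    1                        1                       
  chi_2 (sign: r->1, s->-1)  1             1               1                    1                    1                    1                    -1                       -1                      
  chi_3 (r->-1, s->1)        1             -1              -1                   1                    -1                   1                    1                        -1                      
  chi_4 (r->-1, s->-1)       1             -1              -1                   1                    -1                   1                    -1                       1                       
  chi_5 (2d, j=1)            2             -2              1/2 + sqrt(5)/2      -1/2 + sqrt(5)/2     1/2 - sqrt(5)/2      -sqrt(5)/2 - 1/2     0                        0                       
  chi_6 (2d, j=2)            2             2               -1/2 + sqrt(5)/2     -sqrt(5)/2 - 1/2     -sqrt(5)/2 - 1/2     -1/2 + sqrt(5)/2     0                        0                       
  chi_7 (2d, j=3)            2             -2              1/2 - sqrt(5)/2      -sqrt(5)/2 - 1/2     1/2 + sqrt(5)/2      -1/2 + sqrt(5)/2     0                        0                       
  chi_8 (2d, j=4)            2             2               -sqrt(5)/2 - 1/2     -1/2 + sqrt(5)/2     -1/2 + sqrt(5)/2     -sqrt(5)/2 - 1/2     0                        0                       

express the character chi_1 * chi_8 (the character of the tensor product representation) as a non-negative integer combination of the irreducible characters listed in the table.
chi_1 tensor chi_8 = chi_8 (all other irreducibles have multiplicity 0).

Explanation: The character of a tensor product is the pointwise product (chi_1 * chi_8)(C) = chi_1(C) * chi_8(C):
  {e}: (1)*(2), {r^5}: (1)*(2), {r^1, r^9}: (1)*(-sqrt(5)/2 - 1/2), {r^2, r^8}: (1)*(-1/2 + sqrt(5)/2), {r^3, r^7}: (1)*(-1/2 + sqrt(5)/2), {r^4, r^6}: (1)*(-sqrt(5)/2 - 1/2), {s, sr^2, ...}: (1)*(0), {sr, sr^3, ...}: (1)*(0)
so (chi_1 * chi_8) takes values
  {e} -> 2, {r^5} -> 2, {r^1, r^9} -> -sqrt(5)/2 - 1/2, {r^2, r^8} -> -1/2 + sqrt(5)/2, {r^3, r^7} -> -1/2 + sqrt(5)/2, {r^4, r^6} -> -sqrt(5)/2 - 1/2, {s, sr^2, ...} -> 0, {sr, sr^3, ...} -> 0.
Now take the inner product of this character with each irreducible chi from the table, <chi_1*chi_8, chi> = (1/20) sum_C |C| (chi_1*chi_8)(C) conj(chi(C)):
  <chi_1*chi_8, chi_1> = (1/20)[1*(2)*conj(1) + 1*(2)*conj(1) + 2*(-sqrt(5)/2 - 1/2)*conj(1) + 2*(-1/2 + sqrt(5)/2)*conj(1) + 2*(-1/2 + sqrt(5)/2)*conj(1) + 2*(-sqrt(5)/2 - 1/2)*conj(1) + 5*(0)*conj(1) + 5*(0)*conj(1)]
      = (1/20)[(2) + (2) + (-sqrt(5) - 1) + (-1 + sqrt(5)) + (-1 + sqrt(5)) + (-sqrt(5) - 1) + (0) + (0)] = 0/20 = 0
  <chi_1*chi_8, chi_2> = (1/20)[1*(2)*conj(1) + 1*(2)*conj(1) + 2*(-sqrt(5)/2 - 1/2)*conj(1) + 2*(-1/2 + sqrt(5)/2)*conj(1) + 2*(-1/2 + sqrt(5)/2)*conj(1) + 2*(-sqrt(5)/2 - 1/2)*conj(1) + 5*(0)*conj(-1) + 5*(0)*conj(-1)]
      = (1/20)[(2) + (2) + (-sqrt(5) - 1) + (-1 + sqrt(5)) + (-1 + sqrt(5)) + (-sqrt(5) - 1) + (0) + (0)] = 0/20 = 0
  <chi_1*chi_8, chi_3> = (1/20)[1*(2)*conj(1) + 1*(2)*conj(-1) + 2*(-sqrt(5)/2 - 1/2)*conj(-1) + 2*(-1/2 + sqrt(5)/2)*conj(1) + 2*(-1/2 + sqrt(5)/2)*conj(-1) + 2*(-sqrt(5)/2 - 1/2)*conj(1) + 5*(0)*conj(1) + 5*(0)*conj(-1)]
      = (1/20)[(2) + (-2) + (1 + sqrt(5)) + (-1 + sqrt(5)) + (1 - sqrt(5)) + (-sqrt(5) - 1) + (0) + (0)] = 0/20 = 0
  <chi_1*chi_8, chi_4> = (1/20)[1*(2)*conj(1) + 1*(2)*conj(-1) + 2*(-sqrt(5)/2 - 1/2)*conj(-1) + 2*(-1/2 + sqrt(5)/2)*conj(1) + 2*(-1/2 + sqrt(5)/2)*conj(-1) + 2*(-sqrt(5)/2 - 1/2)*conj(1) + 5*(0)*conj(-1) + 5*(0)*conj(1)]
      = (1/20)[(2) + (-2) + (1 + sqrt(5)) + (-1 + sqrt(5)) + (1 - sqrt(5)) + (-sqrt(5) - 1) + (0) + (0)] = 0/20 = 0
  <chi_1*chi_8, chi_5> = (1/20)[1*(2)*conj(2) + 1*(2)*conj(-2) + 2*(-sqrt(5)/2 - 1/2)*conj(1/2 + sqrt(5)/2) + 2*(-1/2 + sqrt(5)/2)*conj(-1/2 + sqrt(5)/2) + 2*(-1/2 + sqrt(5)/2)*conj(1/2 - sqrt(5)/2) + 2*(-sqrt(5)/2 - 1/2)*conj(-sqrt(5)/2 - 1/2) + 5*(0)*conj(0) + 5*(0)*conj(0)]
      = (1/20)[(4) + (-4) + (-3 - sqrt(5)) + (3 - sqrt(5)) + (-3 + sqrt(5)) + (sqrt(5) + 3) + (0) + (0)] = 0/20 = 0
  <chi_1*chi_8, chi_6> = (1/20)[1*(2)*conj(2) + 1*(2)*conj(2) + 2*(-sqrt(5)/2 - 1/2)*conj(-1/2 + sqrt(5)/2) + 2*(-1/2 + sqrt(5)/2)*conj(-sqrt(5)/2 - 1/2) + 2*(-1/2 + sqrt(5)/2)*conj(-sqrt(5)/2 - 1/2) + 2*(-sqrt(5)/2 - 1/2)*conj(-1/2 + sqrt(5)/2) + 5*(0)*conj(0) + 5*(0)*conj(0)]
      = (1/20)[(4) + (4) + (-2) + (-2) + (-2) + (-2) + (0) + (0)] = 0/20 = 0
  <chi_1*chi_8, chi_7> = (1/20)[1*(2)*conj(2) + 1*(2)*conj(-2) + 2*(-sqrt(5)/2 - 1/2)*conj(1/2 - sqrt(5)/2) + 2*(-1/2 + sqrt(5)/2)*conj(-sqrt(5)/2 - 1/2) + 2*(-1/2 + sqrt(5)/2)*conj(1/2 + sqrt(5)/2) + 2*(-sqrt(5)/2 - 1/2)*conj(-1/2 + sqrt(5)/2) + 5*(0)*conj(0) + 5*(0)*conj(0)]
      = (1/20)[(4) + (-4) + (2) + (-2) + (2) + (-2) + (0) + (0)] = 0/20 = 0
  <chi_1*chi_8, chi_8> = (1/20)[1*(2)*conj(2) + 1*(2)*conj(2) + 2*(-sqrt(5)/2 - 1/2)*conj(-sqrt(5)/2 - 1/2) + 2*(-1/2 + sqrt(5)/2)*conj(-1/2 + sqrt(5)/2) + 2*(-1/2 + sqrt(5)/2)*conj(-1/2 + sqrt(5)/2) + 2*(-sqrt(5)/2 - 1/2)*conj(-sqrt(5)/2 - 1/2) + 5*(0)*conj(0) + 5*(0)*conj(0)]
      = (1/20)[(4) + (4) + (sqrt(5) + 3) + (3 - sqrt(5)) + (3 - sqrt(5)) + (sqrt(5) + 3) + (0) + (0)] = 20/20 = 1
Hence the multiplicities are chi_8: 1. Dimension check: dim(chi_1)*dim(chi_8) = 1*2 = 2 and sum (mult * dim) = 1*2 = 2.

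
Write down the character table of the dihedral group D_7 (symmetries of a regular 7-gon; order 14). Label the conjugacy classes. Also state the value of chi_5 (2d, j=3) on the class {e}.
Conjugacy classes: {e} of size 1, {r^1, r^6} of size 2, {r^2, r^5} of size 2, {r^3, r^4} of size 2, {s, sr, ..., sr^6} of size 7.
Character table:
  irrep \ class              {e} (size 1)  {r^1, r^6} (size 2)  {r^2, r^5} (size 2)  {r^3, r^4} (size 2)  {s, sr, ..., sr^6} (size 7)
  chi_1 (triv)               1             1                    1                    1                    1                          
  chi_2 (sign: r->1, s->-1)  1             1                    1                    1                    -1                         
  chi_3 (2d, j=1)            2             2*cos(2*pi/7)        -2*cos(3*pi/7)       -2*cos(pi/7)         0                          
  chi_4 (2d, j=2)            2             -2*cos(3*pi/7)       -2*cos(pi/7)         2*cos(2*pi/7)        0                          
  chi_5 (2d, j=3)            2             -2*cos(pi/7)         2*cos(2*pi/7)        -2*cos(3*pi/7)       0                          

Spot check: chi_5 (2d, j=3) on {e} = 2.

Derivation: D_7 has order 2*7 = 14 with 5 conjugacy classes, hence 5 irreducibles. Sum of squared dims 1 + 1 + 4 + 4 + 4 = 14 = |G|. Linear characters come from the abelianisation; the 2-dimensional irreps have character r^k -> 2*cos(2*pi*j*k/7), reflections -> 0.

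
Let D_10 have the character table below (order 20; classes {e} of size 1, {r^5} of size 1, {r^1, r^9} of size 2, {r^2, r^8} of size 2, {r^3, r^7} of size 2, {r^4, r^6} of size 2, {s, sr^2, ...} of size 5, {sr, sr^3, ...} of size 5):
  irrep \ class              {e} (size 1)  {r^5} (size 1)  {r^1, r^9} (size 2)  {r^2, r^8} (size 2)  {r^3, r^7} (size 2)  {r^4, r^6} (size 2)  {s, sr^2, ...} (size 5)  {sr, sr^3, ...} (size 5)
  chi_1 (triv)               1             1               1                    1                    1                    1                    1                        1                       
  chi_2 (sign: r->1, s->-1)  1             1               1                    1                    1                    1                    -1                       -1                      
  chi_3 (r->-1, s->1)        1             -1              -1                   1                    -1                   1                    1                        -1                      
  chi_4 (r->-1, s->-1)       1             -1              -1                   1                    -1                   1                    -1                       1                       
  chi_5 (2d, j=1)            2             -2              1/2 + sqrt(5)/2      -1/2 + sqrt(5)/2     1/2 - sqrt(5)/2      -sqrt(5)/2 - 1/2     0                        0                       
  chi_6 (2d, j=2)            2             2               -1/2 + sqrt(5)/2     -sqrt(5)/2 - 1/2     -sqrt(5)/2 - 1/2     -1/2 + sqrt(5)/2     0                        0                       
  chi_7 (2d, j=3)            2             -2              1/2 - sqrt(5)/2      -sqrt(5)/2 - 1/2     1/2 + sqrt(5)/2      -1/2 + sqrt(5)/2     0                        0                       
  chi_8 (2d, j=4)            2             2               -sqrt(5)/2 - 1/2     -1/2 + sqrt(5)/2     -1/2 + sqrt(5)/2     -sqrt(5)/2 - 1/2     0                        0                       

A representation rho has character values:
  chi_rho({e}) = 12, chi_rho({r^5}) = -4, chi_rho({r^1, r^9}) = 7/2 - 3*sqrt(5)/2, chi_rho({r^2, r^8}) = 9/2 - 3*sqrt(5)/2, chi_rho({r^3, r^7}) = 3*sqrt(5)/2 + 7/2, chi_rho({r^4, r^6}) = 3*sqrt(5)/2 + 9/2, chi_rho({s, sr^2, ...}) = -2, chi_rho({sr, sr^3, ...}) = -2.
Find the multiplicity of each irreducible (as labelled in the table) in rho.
Multiplicities: chi_1: 1, chi_2: 3, chi_3: 1, chi_4: 1, chi_5: 0, chi_6: 0, chi_7: 3, chi_8: 0.

Explanation: Use <chi_rho, chi> = (1/|G|) sum_C |C| * chi_rho(C) * conj(chi(C)) with |G| = 20 for each irreducible chi in the table:
  <chi_rho, chi_1> = (1/20)[1*(12)*conj(1) + 1*(-4)*conj(1) + 2*(7/2 - 3*sqrt(5)/2)*conj(1) + 2*(9/2 - 3*sqrt(5)/2)*conj(1) + 2*(3*sqrt(5)/2 + 7/2)*conj(1) + 2*(3*sqrt(5)/2 + 9/2)*conj(1) + 5*(-2)*conj(1) + 5*(-2)*conj(1)]
      = (1/20)[(12) + (-4) + (7 - 3*sqrt(5)) + (9 - 3*sqrt(5)) + (3*sqrt(5) + 7) + (3*sqrt(5) + 9) + (-10) + (-10)] = 20/20 = 1
  <chi_rho, chi_2> = (1/20)[1*(12)*conj(1) + 1*(-4)*conj(1) + 2*(7/2 - 3*sqrt(5)/2)*conj(1) + 2*(9/2 - 3*sqrt(5)/2)*conj(1) + 2*(3*sqrt(5)/2 + 7/2)*conj(1) + 2*(3*sqrt(5)/2 + 9/2)*conj(1) + 5*(-2)*conj(-1) + 5*(-2)*conj(-1)]
      = (1/20)[(12) + (-4) + (7 - 3*sqrt(5)) + (9 - 3*sqrt(5)) + (3*sqrt(5) + 7) + (3*sqrt(5) + 9) + (10) + (10)] = 60/20 = 3
  <chi_rho, chi_3> = (1/20)[1*(12)*conj(1) + 1*(-4)*conj(-1) + 2*(7/2 - 3*sqrt(5)/2)*conj(-1) + 2*(9/2 - 3*sqrt(5)/2)*conj(1) + 2*(3*sqrt(5)/2 + 7/2)*conj(-1) + 2*(3*sqrt(5)/2 + 9/2)*conj(1) + 5*(-2)*conj(1) + 5*(-2)*conj(-1)]
      = (1/20)[(12) + (4) + (-7 + 3*sqrt(5)) + (9 - 3*sqrt(5)) + (-7 - 3*sqrt(5)) + (3*sqrt(5) + 9) + (-10) + (10)] = 20/20 = 1
  <chi_rho, chi_4> = (1/20)[1*(12)*conj(1) + 1*(-4)*conj(-1) + 2*(7/2 - 3*sqrt(5)/2)*conj(-1) + 2*(9/2 - 3*sqrt(5)/2)*conj(1) + 2*(3*sqrt(5)/2 + 7/2)*conj(-1) + 2*(3*sqrt(5)/2 + 9/2)*conj(1) + 5*(-2)*conj(-1) + 5*(-2)*conj(1)]
      = (1/20)[(12) + (4) + (-7 + 3*sqrt(5)) + (9 - 3*sqrt(5)) + (-7 - 3*sqrt(5)) + (3*sqrt(5) + 9) + (10) + (-10)] = 20/20 = 1
  <chi_rho, chi_5> = (1/20)[1*(12)*conj(2) + 1*(-4)*conj(-2) + 2*(7/2 - 3*sqrt(5)/2)*conj(1/2 + sqrt(5)/2) + 2*(9/2 - 3*sqrt(5)/2)*conj(-1/2 + sqrt(5)/2) + 2*(3*sqrt(5)/2 + 7/2)*conj(1/2 - sqrt(5)/2) + 2*(3*sqrt(5)/2 + 9/2)*conj(-sqrt(5)/2 - 1/2) + 5*(-2)*conj(0) + 5*(-2)*conj(0)]
      = (1/20)[(24) + (8) + (-4 + 2*sqrt(5)) + (-12 + 6*sqrt(5)) + (-2*sqrt(5) - 4) + (-6*sqrt(5) - 12) + (0) + (0)] = 0/20 = 0
  <chi_rho, chi_6> = (1/20)[1*(12)*conj(2) + 1*(-4)*conj(2) + 2*(7/2 - 3*sqrt(5)/2)*conj(-1/2 + sqrt(5)/2) + 2*(9/2 - 3*sqrt(5)/2)*conj(-sqrt(5)/2 - 1/2) + 2*(3*sqrt(5)/2 + 7/2)*conj(-sqrt(5)/2 - 1/2) + 2*(3*sqrt(5)/2 + 9/2)*conj(-1/2 + sqrt(5)/2) + 5*(-2)*conj(0) + 5*(-2)*conj(0)]
      = (1/20)[(24) + (-8) + (-11 + 5*sqrt(5)) + (3 - 3*sqrt(5)) + (-5*sqrt(5) - 11) + (3 + 3*sqrt(5)) + (0) + (0)] = 0/20 = 0
  <chi_rho, chi_7> = (1/20)[1*(12)*conj(2) + 1*(-4)*conj(-2) + 2*(7/2 - 3*sqrt(5)/2)*conj(1/2 - sqrt(5)/2) + 2*(9/2 - 3*sqrt(5)/2)*conj(-sqrt(5)/2 - 1/2) + 2*(3*sqrt(5)/2 + 7/2)*conj(1/2 + sqrt(5)/2) + 2*(3*sqrt(5)/2 + 9/2)*conj(-1/2 + sqrt(5)/2) + 5*(-2)*conj(0) + 5*(-2)*conj(0)]
      = (1/20)[(24) + (8) + (11 - 5*sqrt(5)) + (3 - 3*sqrt(5)) + (11 + 5*sqrt(5)) + (3 + 3*sqrt(5)) + (0) + (0)] = 60/20 = 3
  <chi_rho, chi_8> = (1/20)[1*(12)*conj(2) + 1*(-4)*conj(2) + 2*(7/2 - 3*sqrt(5)/2)*conj(-sqrt(5)/2 - 1/2) + 2*(9/2 - 3*sqrt(5)/2)*conj(-1/2 + sqrt(5)/2) + 2*(3*sqrt(5)/2 + 7/2)*conj(-1/2 + sqrt(5)/2) + 2*(3*sqrt(5)/2 + 9/2)*conj(-sqrt(5)/2 - 1/2) + 5*(-2)*conj(0) + 5*(-2)*conj(0)]
      = (1/20)[(24) + (-8) + (4 - 2*sqrt(5)) + (-12 + 6*sqrt(5)) + (4 + 2*sqrt(5)) + (-6*sqrt(5) - 12) + (0) + (0)] = 0/20 = 0
Dimension check: dim(rho) = sum (mult * dim) = 1*1 + 3*1 + 1*1 + 1*1 + 0*2 + 0*2 + 3*2 + 0*2 = 12 = chi_rho(e) = 12.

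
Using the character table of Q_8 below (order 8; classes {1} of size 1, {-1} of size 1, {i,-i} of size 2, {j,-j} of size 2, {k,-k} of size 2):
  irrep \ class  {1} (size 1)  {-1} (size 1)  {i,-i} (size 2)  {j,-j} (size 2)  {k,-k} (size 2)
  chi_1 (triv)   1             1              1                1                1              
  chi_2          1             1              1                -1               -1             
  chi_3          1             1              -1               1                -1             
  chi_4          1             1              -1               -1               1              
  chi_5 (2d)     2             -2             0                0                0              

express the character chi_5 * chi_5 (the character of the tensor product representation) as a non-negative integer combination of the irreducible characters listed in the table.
chi_5 tensor chi_5 = chi_1 + chi_2 + chi_3 + chi_4 (all other irreducibles have multiplicity 0).

Solution. The character of a tensor product is the pointwise product (chi_5 * chi_5)(C) = chi_5(C) * chi_5(C):
  {1}: (2)*(2), {-1}: (-2)*(-2), {i,-i}: (0)*(0), {j,-j}: (0)*(0), {k,-k}: (0)*(0)
so (chi_5 * chi_5) takes values
  {1} -> 4, {-1} -> 4, {i,-i} -> 0, {j,-j} -> 0, {k,-k} -> 0.
Now take the inner product of this character with each irreducible chi from the table, <chi_5*chi_5, chi> = (1/8) sum_C |C| (chi_5*chi_5)(C) conj(chi(C)):
  <chi_5*chi_5, chi_1> = (1/8)[1*(4)*conj(1) + 1*(4)*conj(1) + 2*(0)*conj(1) + 2*(0)*conj(1) + 2*(0)*conj(1)]
      = (1/8)[(4) + (4) + (0) + (0) + (0)] = 8/8 = 1
  <chi_5*chi_5, chi_2> = (1/8)[1*(4)*conj(1) + 1*(4)*conj(1) + 2*(0)*conj(1) + 2*(0)*conj(-1) + 2*(0)*conj(-1)]
      = (1/8)[(4) + (4) + (0) + (0) + (0)] = 8/8 = 1
  <chi_5*chi_5, chi_3> = (1/8)[1*(4)*conj(1) + 1*(4)*conj(1) + 2*(0)*conj(-1) + 2*(0)*conj(1) + 2*(0)*conj(-1)]
      = (1/8)[(4) + (4) + (0) + (0) + (0)] = 8/8 = 1
  <chi_5*chi_5, chi_4> = (1/8)[1*(4)*conj(1) + 1*(4)*conj(1) + 2*(0)*conj(-1) + 2*(0)*conj(-1) + 2*(0)*conj(1)]
      = (1/8)[(4) + (4) + (0) + (0) + (0)] = 8/8 = 1
  <chi_5*chi_5, chi_5> = (1/8)[1*(4)*conj(2) + 1*(4)*conj(-2) + 2*(0)*conj(0) + 2*(0)*conj(0) + 2*(0)*conj(0)]
      = (1/8)[(8) + (-8) + (0) + (0) + (0)] = 0/8 = 0
Hence the multiplicities are chi_1: 1, chi_2: 1, chi_3: 1, chi_4: 1. Dimension check: dim(chi_5)*dim(chi_5) = 2*2 = 4 and sum (mult * dim) = 1*1 + 1*1 + 1*1 + 1*1 = 4.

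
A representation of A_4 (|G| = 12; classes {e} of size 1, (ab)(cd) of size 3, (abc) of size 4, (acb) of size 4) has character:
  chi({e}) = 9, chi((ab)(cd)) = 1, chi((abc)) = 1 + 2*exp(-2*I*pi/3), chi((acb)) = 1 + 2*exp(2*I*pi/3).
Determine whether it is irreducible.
Not irreducible (reducible): <chi, chi> = 9 > 1.

Proof sketch: <chi, chi> = (1/|G|) sum_C |C| * |chi(C)|^2 = (1/12)[1*|9|^2 + 3*|1|^2 + 4*|1 + 2*exp(-2*I*pi/3)|^2 + 4*|1 + 2*exp(2*I*pi/3)|^2]
  = (1/12)[(81) + (3) + (12) + (12)] = 108/12 = 9.
(Exp terms are combined using exp(i*s)*conj(exp(i*t)) = exp(i*(s-t)), and sums of them are collapsed using the identity that for every m > 1 the m distinct m-th roots of unity sum to 0, e.g. 1 + exp(2*I*pi/3) + exp(-2*I*pi/3) = 0.)
A character is irreducible iff <chi, chi> = 1, so this representation is reducible.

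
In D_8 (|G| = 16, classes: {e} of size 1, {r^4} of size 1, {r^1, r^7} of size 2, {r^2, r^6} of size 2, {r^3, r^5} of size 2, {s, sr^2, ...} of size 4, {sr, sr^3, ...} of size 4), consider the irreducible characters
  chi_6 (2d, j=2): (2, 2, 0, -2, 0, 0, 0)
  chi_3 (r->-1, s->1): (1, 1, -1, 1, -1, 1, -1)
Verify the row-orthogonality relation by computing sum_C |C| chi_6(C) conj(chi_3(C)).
Sum = 0; so <chi_6, chi_3> = 0 (distinct irreducibles are orthogonal).

Proof sketch: Compute term by term over conjugacy classes (|C| * chi_6(C) * conj(chi_3(C))):
  1*(2)*conj(1) + 1*(2)*conj(1) + 2*(0)*conj(-1) + 2*(-2)*conj(1) + 2*(0)*conj(-1) + 4*(0)*conj(1) + 4*(0)*conj(-1)
  = (2) + (2) + (0) + (-4) + (0) + (0) + (0)
  = 0.
Dividing by |G| = 16 gives 0/16 = 0, matching the row-orthogonality relation <chi_6, chi_3> = [chi_6 = chi_3].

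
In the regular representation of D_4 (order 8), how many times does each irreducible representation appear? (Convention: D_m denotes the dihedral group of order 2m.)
Each irreducible V_i of dimension d_i appears with multiplicity d_i, i.e. rho_reg = (direct sum over all irreducibles V_i) d_i V_i. The irreducible dimensions for D_4 are 1, 1, 1, 1, 2: 4 irreducibles of dimension 1, each with multiplicity 1; 1 irreducible of dimension 2, with multiplicity 2. Total dimension 4*1*1 + 1*2*2 = 8 = |G|.

Reasoning: General theorem: in the regular representation of a finite group G, each irreducible appears with multiplicity equal to its dimension. Check: dim(rho_reg) = sum d_i^2 = 1 + 1 + 1 + 1 + 4 = 8 = |G|.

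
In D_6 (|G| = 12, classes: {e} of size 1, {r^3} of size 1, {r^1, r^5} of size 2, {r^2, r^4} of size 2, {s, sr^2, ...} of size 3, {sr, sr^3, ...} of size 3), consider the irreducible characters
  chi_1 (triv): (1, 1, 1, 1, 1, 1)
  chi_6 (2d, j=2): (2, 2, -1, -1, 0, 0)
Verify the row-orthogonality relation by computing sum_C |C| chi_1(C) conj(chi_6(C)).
Sum = 0; so <chi_1, chi_6> = 0 (distinct irreducibles are orthogonal).

Solution. Compute term by term over conjugacy classes (|C| * chi_1(C) * conj(chi_6(C))):
  1*(1)*conj(2) + 1*(1)*conj(2) + 2*(1)*conj(-1) + 2*(1)*conj(-1) + 3*(1)*conj(0) + 3*(1)*conj(0)
  = (2) + (2) + (-2) + (-2) + (0) + (0)
  = 0.
Dividing by |G| = 12 gives 0/12 = 0, matching the row-orthogonality relation <chi_1, chi_6> = [chi_1 = chi_6].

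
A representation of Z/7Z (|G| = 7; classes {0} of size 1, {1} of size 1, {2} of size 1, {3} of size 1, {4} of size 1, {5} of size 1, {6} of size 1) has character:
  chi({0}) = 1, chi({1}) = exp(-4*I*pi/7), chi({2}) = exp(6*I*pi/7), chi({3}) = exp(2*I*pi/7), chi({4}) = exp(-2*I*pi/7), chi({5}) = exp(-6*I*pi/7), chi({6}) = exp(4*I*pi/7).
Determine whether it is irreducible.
Irreducible: <chi, chi> = 1.

Derivation: <chi, chi> = (1/|G|) sum_C |C| * |chi(C)|^2 = (1/7)[1*|1|^2 + 1*|exp(-4*I*pi/7)|^2 + 1*|exp(6*I*pi/7)|^2 + 1*|exp(2*I*pi/7)|^2 + 1*|exp(-2*I*pi/7)|^2 + 1*|exp(-6*I*pi/7)|^2 + 1*|exp(4*I*pi/7)|^2]
  = (1/7)[(1) + (1) + (1) + (1) + (1) + (1) + (1)] = 7/7 = 1.
(Exp terms are combined using exp(i*s)*conj(exp(i*t)) = exp(i*(s-t)), and sums of them are collapsed using the identity that for every m > 1 the m distinct m-th roots of unity sum to 0, e.g. 1 + exp(2*I*pi/3) + exp(-2*I*pi/3) = 0.)
A character is irreducible iff <chi, chi> = 1, so this representation is irreducible.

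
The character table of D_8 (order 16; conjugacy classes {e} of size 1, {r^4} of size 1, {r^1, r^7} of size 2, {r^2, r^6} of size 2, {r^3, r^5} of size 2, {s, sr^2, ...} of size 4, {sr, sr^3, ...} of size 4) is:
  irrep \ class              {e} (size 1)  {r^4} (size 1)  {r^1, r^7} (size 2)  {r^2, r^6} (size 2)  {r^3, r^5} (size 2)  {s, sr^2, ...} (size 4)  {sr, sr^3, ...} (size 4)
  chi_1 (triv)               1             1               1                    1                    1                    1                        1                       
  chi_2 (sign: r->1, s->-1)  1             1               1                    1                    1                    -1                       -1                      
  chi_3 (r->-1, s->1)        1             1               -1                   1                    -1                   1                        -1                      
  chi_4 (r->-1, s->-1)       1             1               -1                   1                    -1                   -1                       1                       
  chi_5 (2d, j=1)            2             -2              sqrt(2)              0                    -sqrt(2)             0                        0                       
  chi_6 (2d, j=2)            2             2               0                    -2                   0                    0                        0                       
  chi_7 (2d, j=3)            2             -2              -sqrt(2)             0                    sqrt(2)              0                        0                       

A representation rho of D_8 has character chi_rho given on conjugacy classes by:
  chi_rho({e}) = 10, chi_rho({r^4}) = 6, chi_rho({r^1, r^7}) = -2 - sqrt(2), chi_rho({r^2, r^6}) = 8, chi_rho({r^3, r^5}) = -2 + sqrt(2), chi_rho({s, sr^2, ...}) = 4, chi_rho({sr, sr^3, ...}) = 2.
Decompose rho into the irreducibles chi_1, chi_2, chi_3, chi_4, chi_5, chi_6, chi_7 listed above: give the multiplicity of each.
Multiplicities: chi_1: 3, chi_2: 0, chi_3: 3, chi_4: 2, chi_5: 0, chi_6: 0, chi_7: 1.

Proof sketch: Use <chi_rho, chi> = (1/|G|) sum_C |C| * chi_rho(C) * conj(chi(C)) with |G| = 16 for each irreducible chi in the table:
  <chi_rho, chi_1> = (1/16)[1*(10)*conj(1) + 1*(6)*conj(1) + 2*(-2 - sqrt(2))*conj(1) + 2*(8)*conj(1) + 2*(-2 + sqrt(2))*conj(1) + 4*(4)*conj(1) + 4*(2)*conj(1)]
      = (1/16)[(10) + (6) + (-4 - 2*sqrt(2)) + (16) + (-4 + 2*sqrt(2)) + (16) + (8)] = 48/16 = 3
  <chi_rho, chi_2> = (1/16)[1*(10)*conj(1) + 1*(6)*conj(1) + 2*(-2 - sqrt(2))*conj(1) + 2*(8)*conj(1) + 2*(-2 + sqrt(2))*conj(1) + 4*(4)*conj(-1) + 4*(2)*conj(-1)]
      = (1/16)[(10) + (6) + (-4 - 2*sqrt(2)) + (16) + (-4 + 2*sqrt(2)) + (-16) + (-8)] = 0/16 = 0
  <chi_rho, chi_3> = (1/16)[1*(10)*conj(1) + 1*(6)*conj(1) + 2*(-2 - sqrt(2))*conj(-1) + 2*(8)*conj(1) + 2*(-2 + sqrt(2))*conj(-1) + 4*(4)*conj(1) + 4*(2)*conj(-1)]
      = (1/16)[(10) + (6) + (2*sqrt(2) + 4) + (16) + (4 - 2*sqrt(2)) + (16) + (-8)] = 48/16 = 3
  <chi_rho, chi_4> = (1/16)[1*(10)*conj(1) + 1*(6)*conj(1) + 2*(-2 - sqrt(2))*conj(-1) + 2*(8)*conj(1) + 2*(-2 + sqrt(2))*conj(-1) + 4*(4)*conj(-1) + 4*(2)*conj(1)]
      = (1/16)[(10) + (6) + (2*sqrt(2) + 4) + (16) + (4 - 2*sqrt(2)) + (-16) + (8)] = 32/16 = 2
  <chi_rho, chi_5> = (1/16)[1*(10)*conj(2) + 1*(6)*conj(-2) + 2*(-2 - sqrt(2))*conj(sqrt(2)) + 2*(8)*conj(0) + 2*(-2 + sqrt(2))*conj(-sqrt(2)) + 4*(4)*conj(0) + 4*(2)*conj(0)]
      = (1/16)[(20) + (-12) + (-4*sqrt(2) - 4) + (0) + (-4 + 4*sqrt(2)) + (0) + (0)] = 0/16 = 0
  <chi_rho, chi_6> = (1/16)[1*(10)*conj(2) + 1*(6)*conj(2) + 2*(-2 - sqrt(2))*conj(0) + 2*(8)*conj(-2) + 2*(-2 + sqrt(2))*conj(0) + 4*(4)*conj(0) + 4*(2)*conj(0)]
      = (1/16)[(20) + (12) + (0) + (-32) + (0) + (0) + (0)] = 0/16 = 0
  <chi_rho, chi_7> = (1/16)[1*(10)*conj(2) + 1*(6)*conj(-2) + 2*(-2 - sqrt(2))*conj(-sqrt(2)) + 2*(8)*conj(0) + 2*(-2 + sqrt(2))*conj(sqrt(2)) + 4*(4)*conj(0) + 4*(2)*conj(0)]
      = (1/16)[(20) + (-12) + (4 + 4*sqrt(2)) + (0) + (4 - 4*sqrt(2)) + (0) + (0)] = 16/16 = 1
Dimension check: dim(rho) = sum (mult * dim) = 3*1 + 0*1 + 3*1 + 2*1 + 0*2 + 0*2 + 1*2 = 10 = chi_rho(e) = 10.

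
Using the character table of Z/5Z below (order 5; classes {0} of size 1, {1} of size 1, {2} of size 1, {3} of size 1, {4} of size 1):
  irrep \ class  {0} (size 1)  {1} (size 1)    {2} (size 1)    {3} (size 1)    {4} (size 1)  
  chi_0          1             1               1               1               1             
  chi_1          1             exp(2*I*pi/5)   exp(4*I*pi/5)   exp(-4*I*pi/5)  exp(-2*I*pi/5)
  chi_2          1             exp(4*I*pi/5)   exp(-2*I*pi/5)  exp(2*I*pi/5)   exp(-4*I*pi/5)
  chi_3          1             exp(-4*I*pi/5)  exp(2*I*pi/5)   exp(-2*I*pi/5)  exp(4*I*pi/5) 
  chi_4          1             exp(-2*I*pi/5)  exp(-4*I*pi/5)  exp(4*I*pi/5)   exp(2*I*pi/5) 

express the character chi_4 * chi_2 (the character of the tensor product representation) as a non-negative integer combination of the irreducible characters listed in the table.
chi_4 tensor chi_2 = chi_1 (all other irreducibles have multiplicity 0).

The character of a tensor product is the pointwise product (chi_4 * chi_2)(C) = chi_4(C) * chi_2(C):
  {0}: (1)*(1), {1}: (exp(-2*I*pi/5))*(exp(4*I*pi/5)), {2}: (exp(-4*I*pi/5))*(exp(-2*I*pi/5)), {3}: (exp(4*I*pi/5))*(exp(2*I*pi/5)), {4}: (exp(2*I*pi/5))*(exp(-4*I*pi/5))
so (chi_4 * chi_2) takes values
  {0} -> 1, {1} -> exp(2*I*pi/5), {2} -> exp(4*I*pi/5), {3} -> exp(-4*I*pi/5), {4} -> exp(-2*I*pi/5).
Now take the inner product of this character with each irreducible chi from the table, <chi_4*chi_2, chi> = (1/5) sum_C |C| (chi_4*chi_2)(C) conj(chi(C)):
  <chi_4*chi_2, chi_0> = (1/5)[1*(1)*conj(1) + 1*(exp(2*I*pi/5))*conj(1) + 1*(exp(4*I*pi/5))*conj(1) + 1*(exp(-4*I*pi/5))*conj(1) + 1*(exp(-2*I*pi/5))*conj(1)]
      = (1/5)[(1) + (exp(2*I*pi/5)) + (exp(4*I*pi/5)) + (exp(-4*I*pi/5)) + (exp(-2*I*pi/5))] = 0/5 = 0
  <chi_4*chi_2, chi_1> = (1/5)[1*(1)*conj(1) + 1*(exp(2*I*pi/5))*conj(exp(2*I*pi/5)) + 1*(exp(4*I*pi/5))*conj(exp(4*I*pi/5)) + 1*(exp(-4*I*pi/5))*conj(exp(-4*I*pi/5)) + 1*(exp(-2*I*pi/5))*conj(exp(-2*I*pi/5))]
      = (1/5)[(1) + (1) + (1) + (1) + (1)] = 5/5 = 1
  <chi_4*chi_2, chi_2> = (1/5)[1*(1)*conj(1) + 1*(exp(2*I*pi/5))*conj(exp(4*I*pi/5)) + 1*(exp(4*I*pi/5))*conj(exp(-2*I*pi/5)) + 1*(exp(-4*I*pi/5))*conj(exp(2*I*pi/5)) + 1*(exp(-2*I*pi/5))*conj(exp(-4*I*pi/5))]
      = (1/5)[(1) + (exp(-2*I*pi/5)) + (exp(-4*I*pi/5)) + (exp(4*I*pi/5)) + (exp(2*I*pi/5))] = 0/5 = 0
  <chi_4*chi_2, chi_3> = (1/5)[1*(1)*conj(1) + 1*(exp(2*I*pi/5))*conj(exp(-4*I*pi/5)) + 1*(exp(4*I*pi/5))*conj(exp(2*I*pi/5)) + 1*(exp(-4*I*pi/5))*conj(exp(-2*I*pi/5)) + 1*(exp(-2*I*pi/5))*conj(exp(4*I*pi/5))]
      = (1/5)[(1) + (exp(-4*I*pi/5)) + (exp(2*I*pi/5)) + (exp(-2*I*pi/5)) + (exp(4*I*pi/5))] = 0/5 = 0
  <chi_4*chi_2, chi_4> = (1/5)[1*(1)*conj(1) + 1*(exp(2*I*pi/5))*conj(exp(-2*I*pi/5)) + 1*(exp(4*I*pi/5))*conj(exp(-4*I*pi/5)) + 1*(exp(-4*I*pi/5))*conj(exp(4*I*pi/5)) + 1*(exp(-2*I*pi/5))*conj(exp(2*I*pi/5))]
      = (1/5)[(1) + (exp(4*I*pi/5)) + (exp(-2*I*pi/5)) + (exp(2*I*pi/5)) + (exp(-4*I*pi/5))] = 0/5 = 0
(Exp terms are combined using exp(i*s)*conj(exp(i*t)) = exp(i*(s-t)), and sums of them are collapsed using the identity that for every m > 1 the m distinct m-th roots of unity sum to 0, e.g. 1 + exp(2*I*pi/3) + exp(-2*I*pi/3) = 0.)
Hence the multiplicities are chi_1: 1. Dimension check: dim(chi_4)*dim(chi_2) = 1*1 = 1 and sum (mult * dim) = 1*1 = 1.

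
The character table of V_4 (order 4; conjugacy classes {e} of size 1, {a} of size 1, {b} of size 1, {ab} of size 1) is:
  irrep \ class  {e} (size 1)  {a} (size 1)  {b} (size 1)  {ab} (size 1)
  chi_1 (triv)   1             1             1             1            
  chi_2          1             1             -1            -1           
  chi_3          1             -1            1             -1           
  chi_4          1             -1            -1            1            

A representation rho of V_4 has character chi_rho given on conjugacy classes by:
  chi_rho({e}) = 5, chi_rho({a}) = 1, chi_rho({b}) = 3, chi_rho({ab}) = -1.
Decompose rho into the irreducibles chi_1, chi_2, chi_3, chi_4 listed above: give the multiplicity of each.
Multiplicities: chi_1: 2, chi_2: 1, chi_3: 2, chi_4: 0.

Derivation: Use <chi_rho, chi> = (1/|G|) sum_C |C| * chi_rho(C) * conj(chi(C)) with |G| = 4 for each irreducible chi in the table:
  <chi_rho, chi_1> = (1/4)[1*(5)*conj(1) + 1*(1)*conj(1) + 1*(3)*conj(1) + 1*(-1)*conj(1)]
      = (1/4)[(5) + (1) + (3) + (-1)] = 8/4 = 2
  <chi_rho, chi_2> = (1/4)[1*(5)*conj(1) + 1*(1)*conj(1) + 1*(3)*conj(-1) + 1*(-1)*conj(-1)]
      = (1/4)[(5) + (1) + (-3) + (1)] = 4/4 = 1
  <chi_rho, chi_3> = (1/4)[1*(5)*conj(1) + 1*(1)*conj(-1) + 1*(3)*conj(1) + 1*(-1)*conj(-1)]
      = (1/4)[(5) + (-1) + (3) + (1)] = 8/4 = 2
  <chi_rho, chi_4> = (1/4)[1*(5)*conj(1) + 1*(1)*conj(-1) + 1*(3)*conj(-1) + 1*(-1)*conj(1)]
      = (1/4)[(5) + (-1) + (-3) + (-1)] = 0/4 = 0
Dimension check: dim(rho) = sum (mult * dim) = 2*1 + 1*1 + 2*1 + 0*1 = 5 = chi_rho(e) = 5.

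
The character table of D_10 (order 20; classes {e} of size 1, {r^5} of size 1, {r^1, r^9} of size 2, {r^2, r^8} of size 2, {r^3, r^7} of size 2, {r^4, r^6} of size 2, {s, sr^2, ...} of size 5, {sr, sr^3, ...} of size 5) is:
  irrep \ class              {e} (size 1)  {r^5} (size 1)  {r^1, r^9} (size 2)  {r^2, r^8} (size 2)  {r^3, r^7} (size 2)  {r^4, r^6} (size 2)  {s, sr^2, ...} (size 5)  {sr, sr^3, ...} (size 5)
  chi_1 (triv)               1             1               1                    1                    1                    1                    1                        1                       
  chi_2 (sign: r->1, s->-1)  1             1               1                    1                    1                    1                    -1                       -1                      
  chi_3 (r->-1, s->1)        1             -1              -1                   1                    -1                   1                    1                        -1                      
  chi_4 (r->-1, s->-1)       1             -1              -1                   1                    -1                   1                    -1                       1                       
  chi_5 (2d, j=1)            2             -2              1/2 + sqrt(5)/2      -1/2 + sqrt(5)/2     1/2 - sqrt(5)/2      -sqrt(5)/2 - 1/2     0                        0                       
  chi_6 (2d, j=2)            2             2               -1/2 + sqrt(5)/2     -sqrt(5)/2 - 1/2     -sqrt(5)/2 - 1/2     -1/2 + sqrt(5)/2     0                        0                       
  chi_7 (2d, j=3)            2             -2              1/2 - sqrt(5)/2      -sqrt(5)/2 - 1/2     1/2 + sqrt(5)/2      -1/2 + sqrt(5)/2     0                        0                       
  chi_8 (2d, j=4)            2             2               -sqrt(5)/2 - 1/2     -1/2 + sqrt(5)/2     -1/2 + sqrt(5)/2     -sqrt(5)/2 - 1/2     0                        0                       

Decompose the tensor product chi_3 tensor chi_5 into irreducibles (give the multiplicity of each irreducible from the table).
chi_3 tensor chi_5 = chi_8 (all other irreducibles have multiplicity 0).

Reasoning: The character of a tensor product is the pointwise product (chi_3 * chi_5)(C) = chi_3(C) * chi_5(C):
  {e}: (1)*(2), {r^5}: (-1)*(-2), {r^1, r^9}: (-1)*(1/2 + sqrt(5)/2), {r^2, r^8}: (1)*(-1/2 + sqrt(5)/2), {r^3, r^7}: (-1)*(1/2 - sqrt(5)/2), {r^4, r^6}: (1)*(-sqrt(5)/2 - 1/2), {s, sr^2, ...}: (1)*(0), {sr, sr^3, ...}: (-1)*(0)
so (chi_3 * chi_5) takes values
  {e} -> 2, {r^5} -> 2, {r^1, r^9} -> -sqrt(5)/2 - 1/2, {r^2, r^8} -> -1/2 + sqrt(5)/2, {r^3, r^7} -> -1/2 + sqrt(5)/2, {r^4, r^6} -> -sqrt(5)/2 - 1/2, {s, sr^2, ...} -> 0, {sr, sr^3, ...} -> 0.
Now take the inner product of this character with each irreducible chi from the table, <chi_3*chi_5, chi> = (1/20) sum_C |C| (chi_3*chi_5)(C) conj(chi(C)):
  <chi_3*chi_5, chi_1> = (1/20)[1*(2)*conj(1) + 1*(2)*conj(1) + 2*(-sqrt(5)/2 - 1/2)*conj(1) + 2*(-1/2 + sqrt(5)/2)*conj(1) + 2*(-1/2 + sqrt(5)/2)*conj(1) + 2*(-sqrt(5)/2 - 1/2)*conj(1) + 5*(0)*conj(1) + 5*(0)*conj(1)]
      = (1/20)[(2) + (2) + (-sqrt(5) - 1) + (-1 + sqrt(5)) + (-1 + sqrt(5)) + (-sqrt(5) - 1) + (0) + (0)] = 0/20 = 0
  <chi_3*chi_5, chi_2> = (1/20)[1*(2)*conj(1) + 1*(2)*conj(1) + 2*(-sqrt(5)/2 - 1/2)*conj(1) + 2*(-1/2 + sqrt(5)/2)*conj(1) + 2*(-1/2 + sqrt(5)/2)*conj(1) + 2*(-sqrt(5)/2 - 1/2)*conj(1) + 5*(0)*conj(-1) + 5*(0)*conj(-1)]
      = (1/20)[(2) + (2) + (-sqrt(5) - 1) + (-1 + sqrt(5)) + (-1 + sqrt(5)) + (-sqrt(5) - 1) + (0) + (0)] = 0/20 = 0
  <chi_3*chi_5, chi_3> = (1/20)[1*(2)*conj(1) + 1*(2)*conj(-1) + 2*(-sqrt(5)/2 - 1/2)*conj(-1) + 2*(-1/2 + sqrt(5)/2)*conj(1) + 2*(-1/2 + sqrt(5)/2)*conj(-1) + 2*(-sqrt(5)/2 - 1/2)*conj(1) + 5*(0)*conj(1) + 5*(0)*conj(-1)]
      = (1/20)[(2) + (-2) + (1 + sqrt(5)) + (-1 + sqrt(5)) + (1 - sqrt(5)) + (-sqrt(5) - 1) + (0) + (0)] = 0/20 = 0
  <chi_3*chi_5, chi_4> = (1/20)[1*(2)*conj(1) + 1*(2)*conj(-1) + 2*(-sqrt(5)/2 - 1/2)*conj(-1) + 2*(-1/2 + sqrt(5)/2)*conj(1) + 2*(-1/2 + sqrt(5)/2)*conj(-1) + 2*(-sqrt(5)/2 - 1/2)*conj(1) + 5*(0)*conj(-1) + 5*(0)*conj(1)]
      = (1/20)[(2) + (-2) + (1 + sqrt(5)) + (-1 + sqrt(5)) + (1 - sqrt(5)) + (-sqrt(5) - 1) + (0) + (0)] = 0/20 = 0
  <chi_3*chi_5, chi_5> = (1/20)[1*(2)*conj(2) + 1*(2)*conj(-2) + 2*(-sqrt(5)/2 - 1/2)*conj(1/2 + sqrt(5)/2) + 2*(-1/2 + sqrt(5)/2)*conj(-1/2 + sqrt(5)/2) + 2*(-1/2 + sqrt(5)/2)*conj(1/2 - sqrt(5)/2) + 2*(-sqrt(5)/2 - 1/2)*conj(-sqrt(5)/2 - 1/2) + 5*(0)*conj(0) + 5*(0)*conj(0)]
      = (1/20)[(4) + (-4) + (-3 - sqrt(5)) + (3 - sqrt(5)) + (-3 + sqrt(5)) + (sqrt(5) + 3) + (0) + (0)] = 0/20 = 0
  <chi_3*chi_5, chi_6> = (1/20)[1*(2)*conj(2) + 1*(2)*conj(2) + 2*(-sqrt(5)/2 - 1/2)*conj(-1/2 + sqrt(5)/2) + 2*(-1/2 + sqrt(5)/2)*conj(-sqrt(5)/2 - 1/2) + 2*(-1/2 + sqrt(5)/2)*conj(-sqrt(5)/2 - 1/2) + 2*(-sqrt(5)/2 - 1/2)*conj(-1/2 + sqrt(5)/2) + 5*(0)*conj(0) + 5*(0)*conj(0)]
      = (1/20)[(4) + (4) + (-2) + (-2) + (-2) + (-2) + (0) + (0)] = 0/20 = 0
  <chi_3*chi_5, chi_7> = (1/20)[1*(2)*conj(2) + 1*(2)*conj(-2) + 2*(-sqrt(5)/2 - 1/2)*conj(1/2 - sqrt(5)/2) + 2*(-1/2 + sqrt(5)/2)*conj(-sqrt(5)/2 - 1/2) + 2*(-1/2 + sqrt(5)/2)*conj(1/2 + sqrt(5)/2) + 2*(-sqrt(5)/2 - 1/2)*conj(-1/2 + sqrt(5)/2) + 5*(0)*conj(0) + 5*(0)*conj(0)]
      = (1/20)[(4) + (-4) + (2) + (-2) + (2) + (-2) + (0) + (0)] = 0/20 = 0
  <chi_3*chi_5, chi_8> = (1/20)[1*(2)*conj(2) + 1*(2)*conj(2) + 2*(-sqrt(5)/2 - 1/2)*conj(-sqrt(5)/2 - 1/2) + 2*(-1/2 + sqrt(5)/2)*conj(-1/2 + sqrt(5)/2) + 2*(-1/2 + sqrt(5)/2)*conj(-1/2 + sqrt(5)/2) + 2*(-sqrt(5)/2 - 1/2)*conj(-sqrt(5)/2 - 1/2) + 5*(0)*conj(0) + 5*(0)*conj(0)]
      = (1/20)[(4) + (4) + (sqrt(5) + 3) + (3 - sqrt(5)) + (3 - sqrt(5)) + (sqrt(5) + 3) + (0) + (0)] = 20/20 = 1
Hence the multiplicities are chi_8: 1. Dimension check: dim(chi_3)*dim(chi_5) = 1*2 = 2 and sum (mult * dim) = 1*2 = 2.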